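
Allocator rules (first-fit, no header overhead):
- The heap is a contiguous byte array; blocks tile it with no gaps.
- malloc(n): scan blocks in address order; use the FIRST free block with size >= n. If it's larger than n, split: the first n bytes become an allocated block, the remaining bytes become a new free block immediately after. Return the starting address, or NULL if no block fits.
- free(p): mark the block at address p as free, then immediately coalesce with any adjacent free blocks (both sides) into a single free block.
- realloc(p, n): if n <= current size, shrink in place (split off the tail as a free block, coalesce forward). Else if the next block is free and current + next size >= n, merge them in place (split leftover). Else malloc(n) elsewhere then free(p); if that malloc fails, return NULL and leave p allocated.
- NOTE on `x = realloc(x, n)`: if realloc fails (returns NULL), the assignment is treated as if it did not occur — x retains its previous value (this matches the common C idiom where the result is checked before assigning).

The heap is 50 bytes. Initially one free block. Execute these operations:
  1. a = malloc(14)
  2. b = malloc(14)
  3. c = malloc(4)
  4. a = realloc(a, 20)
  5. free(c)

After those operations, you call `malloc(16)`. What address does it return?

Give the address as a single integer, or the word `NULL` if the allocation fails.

Op 1: a = malloc(14) -> a = 0; heap: [0-13 ALLOC][14-49 FREE]
Op 2: b = malloc(14) -> b = 14; heap: [0-13 ALLOC][14-27 ALLOC][28-49 FREE]
Op 3: c = malloc(4) -> c = 28; heap: [0-13 ALLOC][14-27 ALLOC][28-31 ALLOC][32-49 FREE]
Op 4: a = realloc(a, 20) -> NULL (a unchanged); heap: [0-13 ALLOC][14-27 ALLOC][28-31 ALLOC][32-49 FREE]
Op 5: free(c) -> (freed c); heap: [0-13 ALLOC][14-27 ALLOC][28-49 FREE]
malloc(16): first-fit scan over [0-13 ALLOC][14-27 ALLOC][28-49 FREE] -> 28

Answer: 28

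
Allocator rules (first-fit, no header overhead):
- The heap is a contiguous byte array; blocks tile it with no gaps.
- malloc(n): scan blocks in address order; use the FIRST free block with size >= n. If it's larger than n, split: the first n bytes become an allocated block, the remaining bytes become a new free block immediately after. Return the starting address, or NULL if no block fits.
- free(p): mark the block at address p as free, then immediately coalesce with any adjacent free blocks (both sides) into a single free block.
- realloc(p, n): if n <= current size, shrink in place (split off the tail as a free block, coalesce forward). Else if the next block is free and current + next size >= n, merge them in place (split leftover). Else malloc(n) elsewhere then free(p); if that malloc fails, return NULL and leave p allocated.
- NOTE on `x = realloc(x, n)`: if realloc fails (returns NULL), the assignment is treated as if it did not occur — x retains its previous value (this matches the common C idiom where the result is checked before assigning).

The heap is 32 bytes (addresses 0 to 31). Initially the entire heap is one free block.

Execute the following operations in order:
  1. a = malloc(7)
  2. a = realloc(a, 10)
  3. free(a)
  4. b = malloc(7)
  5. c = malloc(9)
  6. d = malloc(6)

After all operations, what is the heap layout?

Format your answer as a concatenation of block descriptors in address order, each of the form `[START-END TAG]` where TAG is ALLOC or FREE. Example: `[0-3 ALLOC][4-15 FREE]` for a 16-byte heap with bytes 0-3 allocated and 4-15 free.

Answer: [0-6 ALLOC][7-15 ALLOC][16-21 ALLOC][22-31 FREE]

Derivation:
Op 1: a = malloc(7) -> a = 0; heap: [0-6 ALLOC][7-31 FREE]
Op 2: a = realloc(a, 10) -> a = 0; heap: [0-9 ALLOC][10-31 FREE]
Op 3: free(a) -> (freed a); heap: [0-31 FREE]
Op 4: b = malloc(7) -> b = 0; heap: [0-6 ALLOC][7-31 FREE]
Op 5: c = malloc(9) -> c = 7; heap: [0-6 ALLOC][7-15 ALLOC][16-31 FREE]
Op 6: d = malloc(6) -> d = 16; heap: [0-6 ALLOC][7-15 ALLOC][16-21 ALLOC][22-31 FREE]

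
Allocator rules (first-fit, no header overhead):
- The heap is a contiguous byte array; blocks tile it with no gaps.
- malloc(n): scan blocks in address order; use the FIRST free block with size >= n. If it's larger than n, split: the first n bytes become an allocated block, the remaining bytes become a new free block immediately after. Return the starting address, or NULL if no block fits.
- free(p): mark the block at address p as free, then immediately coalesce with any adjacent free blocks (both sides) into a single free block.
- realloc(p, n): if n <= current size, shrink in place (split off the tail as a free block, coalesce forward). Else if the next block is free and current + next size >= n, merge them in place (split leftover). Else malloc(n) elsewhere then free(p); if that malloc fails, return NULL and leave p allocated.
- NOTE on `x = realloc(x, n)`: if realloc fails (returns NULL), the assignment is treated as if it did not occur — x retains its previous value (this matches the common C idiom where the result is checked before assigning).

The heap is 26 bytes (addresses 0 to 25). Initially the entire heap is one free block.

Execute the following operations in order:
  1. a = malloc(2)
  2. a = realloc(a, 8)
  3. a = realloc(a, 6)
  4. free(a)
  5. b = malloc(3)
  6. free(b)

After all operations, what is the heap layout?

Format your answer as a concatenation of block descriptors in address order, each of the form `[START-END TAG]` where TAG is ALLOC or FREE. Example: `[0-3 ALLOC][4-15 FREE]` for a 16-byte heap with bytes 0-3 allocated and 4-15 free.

Op 1: a = malloc(2) -> a = 0; heap: [0-1 ALLOC][2-25 FREE]
Op 2: a = realloc(a, 8) -> a = 0; heap: [0-7 ALLOC][8-25 FREE]
Op 3: a = realloc(a, 6) -> a = 0; heap: [0-5 ALLOC][6-25 FREE]
Op 4: free(a) -> (freed a); heap: [0-25 FREE]
Op 5: b = malloc(3) -> b = 0; heap: [0-2 ALLOC][3-25 FREE]
Op 6: free(b) -> (freed b); heap: [0-25 FREE]

Answer: [0-25 FREE]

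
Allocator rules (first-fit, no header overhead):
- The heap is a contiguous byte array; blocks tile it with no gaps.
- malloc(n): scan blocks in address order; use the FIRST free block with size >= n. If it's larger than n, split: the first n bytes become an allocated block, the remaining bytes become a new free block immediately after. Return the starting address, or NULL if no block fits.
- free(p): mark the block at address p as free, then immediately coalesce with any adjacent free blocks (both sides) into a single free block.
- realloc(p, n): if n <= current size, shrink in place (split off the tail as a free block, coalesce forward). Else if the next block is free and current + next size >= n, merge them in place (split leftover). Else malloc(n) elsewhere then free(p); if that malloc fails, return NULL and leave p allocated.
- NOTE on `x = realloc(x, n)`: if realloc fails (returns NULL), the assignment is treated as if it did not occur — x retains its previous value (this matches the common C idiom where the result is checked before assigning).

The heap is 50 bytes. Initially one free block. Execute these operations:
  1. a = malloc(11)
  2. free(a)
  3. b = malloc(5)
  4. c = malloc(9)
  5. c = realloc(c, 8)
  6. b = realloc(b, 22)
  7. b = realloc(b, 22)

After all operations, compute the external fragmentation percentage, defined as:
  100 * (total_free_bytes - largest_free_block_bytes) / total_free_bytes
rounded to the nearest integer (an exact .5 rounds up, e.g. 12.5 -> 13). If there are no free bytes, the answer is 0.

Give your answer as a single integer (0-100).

Op 1: a = malloc(11) -> a = 0; heap: [0-10 ALLOC][11-49 FREE]
Op 2: free(a) -> (freed a); heap: [0-49 FREE]
Op 3: b = malloc(5) -> b = 0; heap: [0-4 ALLOC][5-49 FREE]
Op 4: c = malloc(9) -> c = 5; heap: [0-4 ALLOC][5-13 ALLOC][14-49 FREE]
Op 5: c = realloc(c, 8) -> c = 5; heap: [0-4 ALLOC][5-12 ALLOC][13-49 FREE]
Op 6: b = realloc(b, 22) -> b = 13; heap: [0-4 FREE][5-12 ALLOC][13-34 ALLOC][35-49 FREE]
Op 7: b = realloc(b, 22) -> b = 13; heap: [0-4 FREE][5-12 ALLOC][13-34 ALLOC][35-49 FREE]
Free blocks: [5 15] total_free=20 largest=15 -> 100*(20-15)/20 = 500/20 = 25

Answer: 25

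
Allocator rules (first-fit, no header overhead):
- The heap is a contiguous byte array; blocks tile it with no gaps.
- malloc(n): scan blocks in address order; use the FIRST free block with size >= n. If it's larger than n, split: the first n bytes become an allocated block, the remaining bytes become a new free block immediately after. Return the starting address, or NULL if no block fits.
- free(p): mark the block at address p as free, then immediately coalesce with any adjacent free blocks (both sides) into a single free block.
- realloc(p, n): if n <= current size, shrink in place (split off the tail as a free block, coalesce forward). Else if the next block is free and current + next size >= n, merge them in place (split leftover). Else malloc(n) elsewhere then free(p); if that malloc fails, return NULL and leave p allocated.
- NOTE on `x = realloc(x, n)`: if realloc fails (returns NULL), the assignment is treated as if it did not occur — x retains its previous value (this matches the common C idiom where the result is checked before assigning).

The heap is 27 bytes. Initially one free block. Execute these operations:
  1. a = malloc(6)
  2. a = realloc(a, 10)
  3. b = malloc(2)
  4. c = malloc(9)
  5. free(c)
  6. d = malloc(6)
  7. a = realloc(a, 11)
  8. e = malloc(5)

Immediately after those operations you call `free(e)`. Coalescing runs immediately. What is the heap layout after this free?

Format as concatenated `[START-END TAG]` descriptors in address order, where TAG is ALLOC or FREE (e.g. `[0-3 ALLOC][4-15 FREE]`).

Op 1: a = malloc(6) -> a = 0; heap: [0-5 ALLOC][6-26 FREE]
Op 2: a = realloc(a, 10) -> a = 0; heap: [0-9 ALLOC][10-26 FREE]
Op 3: b = malloc(2) -> b = 10; heap: [0-9 ALLOC][10-11 ALLOC][12-26 FREE]
Op 4: c = malloc(9) -> c = 12; heap: [0-9 ALLOC][10-11 ALLOC][12-20 ALLOC][21-26 FREE]
Op 5: free(c) -> (freed c); heap: [0-9 ALLOC][10-11 ALLOC][12-26 FREE]
Op 6: d = malloc(6) -> d = 12; heap: [0-9 ALLOC][10-11 ALLOC][12-17 ALLOC][18-26 FREE]
Op 7: a = realloc(a, 11) -> NULL (a unchanged); heap: [0-9 ALLOC][10-11 ALLOC][12-17 ALLOC][18-26 FREE]
Op 8: e = malloc(5) -> e = 18; heap: [0-9 ALLOC][10-11 ALLOC][12-17 ALLOC][18-22 ALLOC][23-26 FREE]
free(e): e = 18 -> block [18-22 ALLOC]; mark free, coalesce with adjacent free neighbors -> [0-9 ALLOC][10-11 ALLOC][12-17 ALLOC][18-26 FREE]

Answer: [0-9 ALLOC][10-11 ALLOC][12-17 ALLOC][18-26 FREE]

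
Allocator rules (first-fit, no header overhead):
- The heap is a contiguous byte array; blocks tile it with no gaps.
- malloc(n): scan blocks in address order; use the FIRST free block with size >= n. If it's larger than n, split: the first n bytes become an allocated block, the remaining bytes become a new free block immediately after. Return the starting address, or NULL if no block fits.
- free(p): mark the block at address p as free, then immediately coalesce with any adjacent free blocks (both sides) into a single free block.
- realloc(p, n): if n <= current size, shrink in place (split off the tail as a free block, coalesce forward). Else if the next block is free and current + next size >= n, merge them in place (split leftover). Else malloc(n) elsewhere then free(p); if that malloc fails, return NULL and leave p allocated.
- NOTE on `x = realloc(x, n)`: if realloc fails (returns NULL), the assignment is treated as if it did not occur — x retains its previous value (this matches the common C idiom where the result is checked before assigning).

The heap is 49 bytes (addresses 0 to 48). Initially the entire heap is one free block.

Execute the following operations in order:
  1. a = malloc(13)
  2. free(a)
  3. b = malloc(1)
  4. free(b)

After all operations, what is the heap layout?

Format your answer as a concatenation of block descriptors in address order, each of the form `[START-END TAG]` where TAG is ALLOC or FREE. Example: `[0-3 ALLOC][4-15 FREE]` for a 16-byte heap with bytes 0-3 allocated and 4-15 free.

Answer: [0-48 FREE]

Derivation:
Op 1: a = malloc(13) -> a = 0; heap: [0-12 ALLOC][13-48 FREE]
Op 2: free(a) -> (freed a); heap: [0-48 FREE]
Op 3: b = malloc(1) -> b = 0; heap: [0-0 ALLOC][1-48 FREE]
Op 4: free(b) -> (freed b); heap: [0-48 FREE]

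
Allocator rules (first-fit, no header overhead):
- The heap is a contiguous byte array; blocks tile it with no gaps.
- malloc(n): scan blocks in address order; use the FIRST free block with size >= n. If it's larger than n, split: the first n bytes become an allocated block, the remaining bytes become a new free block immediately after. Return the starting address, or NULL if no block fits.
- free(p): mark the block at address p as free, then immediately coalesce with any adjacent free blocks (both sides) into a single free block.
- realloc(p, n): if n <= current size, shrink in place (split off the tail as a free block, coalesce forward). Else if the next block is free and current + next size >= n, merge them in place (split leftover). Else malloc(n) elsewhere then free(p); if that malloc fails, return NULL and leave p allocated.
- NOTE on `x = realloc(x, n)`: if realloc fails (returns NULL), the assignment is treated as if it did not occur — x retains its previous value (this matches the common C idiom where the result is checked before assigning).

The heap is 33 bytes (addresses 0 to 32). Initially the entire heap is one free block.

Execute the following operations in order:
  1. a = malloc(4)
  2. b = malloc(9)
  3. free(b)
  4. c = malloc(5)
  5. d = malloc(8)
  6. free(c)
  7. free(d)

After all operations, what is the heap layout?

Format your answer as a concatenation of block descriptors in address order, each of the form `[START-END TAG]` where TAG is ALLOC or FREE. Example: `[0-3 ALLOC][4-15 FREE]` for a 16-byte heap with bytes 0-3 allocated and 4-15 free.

Answer: [0-3 ALLOC][4-32 FREE]

Derivation:
Op 1: a = malloc(4) -> a = 0; heap: [0-3 ALLOC][4-32 FREE]
Op 2: b = malloc(9) -> b = 4; heap: [0-3 ALLOC][4-12 ALLOC][13-32 FREE]
Op 3: free(b) -> (freed b); heap: [0-3 ALLOC][4-32 FREE]
Op 4: c = malloc(5) -> c = 4; heap: [0-3 ALLOC][4-8 ALLOC][9-32 FREE]
Op 5: d = malloc(8) -> d = 9; heap: [0-3 ALLOC][4-8 ALLOC][9-16 ALLOC][17-32 FREE]
Op 6: free(c) -> (freed c); heap: [0-3 ALLOC][4-8 FREE][9-16 ALLOC][17-32 FREE]
Op 7: free(d) -> (freed d); heap: [0-3 ALLOC][4-32 FREE]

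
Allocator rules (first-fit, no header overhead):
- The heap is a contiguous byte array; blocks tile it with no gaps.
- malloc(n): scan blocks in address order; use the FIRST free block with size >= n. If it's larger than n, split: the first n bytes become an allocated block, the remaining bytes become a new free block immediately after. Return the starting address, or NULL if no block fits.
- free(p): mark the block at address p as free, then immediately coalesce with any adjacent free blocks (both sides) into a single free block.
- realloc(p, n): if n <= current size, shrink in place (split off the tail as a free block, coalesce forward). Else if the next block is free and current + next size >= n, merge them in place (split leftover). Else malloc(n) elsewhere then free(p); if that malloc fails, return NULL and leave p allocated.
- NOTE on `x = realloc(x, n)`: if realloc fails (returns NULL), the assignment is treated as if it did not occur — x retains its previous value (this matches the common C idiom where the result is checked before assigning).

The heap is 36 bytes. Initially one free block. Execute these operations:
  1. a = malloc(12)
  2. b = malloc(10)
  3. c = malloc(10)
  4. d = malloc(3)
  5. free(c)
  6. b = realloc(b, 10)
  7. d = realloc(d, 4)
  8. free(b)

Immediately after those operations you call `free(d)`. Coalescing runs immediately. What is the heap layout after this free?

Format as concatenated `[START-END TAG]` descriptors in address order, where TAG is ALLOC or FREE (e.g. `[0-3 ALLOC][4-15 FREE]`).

Op 1: a = malloc(12) -> a = 0; heap: [0-11 ALLOC][12-35 FREE]
Op 2: b = malloc(10) -> b = 12; heap: [0-11 ALLOC][12-21 ALLOC][22-35 FREE]
Op 3: c = malloc(10) -> c = 22; heap: [0-11 ALLOC][12-21 ALLOC][22-31 ALLOC][32-35 FREE]
Op 4: d = malloc(3) -> d = 32; heap: [0-11 ALLOC][12-21 ALLOC][22-31 ALLOC][32-34 ALLOC][35-35 FREE]
Op 5: free(c) -> (freed c); heap: [0-11 ALLOC][12-21 ALLOC][22-31 FREE][32-34 ALLOC][35-35 FREE]
Op 6: b = realloc(b, 10) -> b = 12; heap: [0-11 ALLOC][12-21 ALLOC][22-31 FREE][32-34 ALLOC][35-35 FREE]
Op 7: d = realloc(d, 4) -> d = 32; heap: [0-11 ALLOC][12-21 ALLOC][22-31 FREE][32-35 ALLOC]
Op 8: free(b) -> (freed b); heap: [0-11 ALLOC][12-31 FREE][32-35 ALLOC]
free(d): d = 32 -> block [32-35 ALLOC]; mark free, coalesce with adjacent free neighbors -> [0-11 ALLOC][12-35 FREE]

Answer: [0-11 ALLOC][12-35 FREE]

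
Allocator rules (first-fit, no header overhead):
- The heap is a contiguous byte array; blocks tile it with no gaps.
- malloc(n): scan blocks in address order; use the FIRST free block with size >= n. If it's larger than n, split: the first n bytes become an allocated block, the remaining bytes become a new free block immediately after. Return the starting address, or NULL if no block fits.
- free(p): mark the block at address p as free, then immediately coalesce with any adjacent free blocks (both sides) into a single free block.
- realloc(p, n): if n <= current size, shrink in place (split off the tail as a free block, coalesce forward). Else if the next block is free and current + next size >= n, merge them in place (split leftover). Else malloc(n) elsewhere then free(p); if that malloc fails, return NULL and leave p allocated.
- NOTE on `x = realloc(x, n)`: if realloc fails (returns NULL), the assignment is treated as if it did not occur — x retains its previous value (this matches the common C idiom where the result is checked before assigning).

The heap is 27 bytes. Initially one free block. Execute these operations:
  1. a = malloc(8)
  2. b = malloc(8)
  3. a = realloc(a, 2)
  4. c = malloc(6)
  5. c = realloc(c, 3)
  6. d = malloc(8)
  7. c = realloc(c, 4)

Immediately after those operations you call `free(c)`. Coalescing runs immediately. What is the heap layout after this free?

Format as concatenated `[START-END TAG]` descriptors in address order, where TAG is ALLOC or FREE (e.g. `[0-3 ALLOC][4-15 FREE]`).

Answer: [0-1 ALLOC][2-7 FREE][8-15 ALLOC][16-23 ALLOC][24-26 FREE]

Derivation:
Op 1: a = malloc(8) -> a = 0; heap: [0-7 ALLOC][8-26 FREE]
Op 2: b = malloc(8) -> b = 8; heap: [0-7 ALLOC][8-15 ALLOC][16-26 FREE]
Op 3: a = realloc(a, 2) -> a = 0; heap: [0-1 ALLOC][2-7 FREE][8-15 ALLOC][16-26 FREE]
Op 4: c = malloc(6) -> c = 2; heap: [0-1 ALLOC][2-7 ALLOC][8-15 ALLOC][16-26 FREE]
Op 5: c = realloc(c, 3) -> c = 2; heap: [0-1 ALLOC][2-4 ALLOC][5-7 FREE][8-15 ALLOC][16-26 FREE]
Op 6: d = malloc(8) -> d = 16; heap: [0-1 ALLOC][2-4 ALLOC][5-7 FREE][8-15 ALLOC][16-23 ALLOC][24-26 FREE]
Op 7: c = realloc(c, 4) -> c = 2; heap: [0-1 ALLOC][2-5 ALLOC][6-7 FREE][8-15 ALLOC][16-23 ALLOC][24-26 FREE]
free(c): c = 2 -> block [2-5 ALLOC]; mark free, coalesce with adjacent free neighbors -> [0-1 ALLOC][2-7 FREE][8-15 ALLOC][16-23 ALLOC][24-26 FREE]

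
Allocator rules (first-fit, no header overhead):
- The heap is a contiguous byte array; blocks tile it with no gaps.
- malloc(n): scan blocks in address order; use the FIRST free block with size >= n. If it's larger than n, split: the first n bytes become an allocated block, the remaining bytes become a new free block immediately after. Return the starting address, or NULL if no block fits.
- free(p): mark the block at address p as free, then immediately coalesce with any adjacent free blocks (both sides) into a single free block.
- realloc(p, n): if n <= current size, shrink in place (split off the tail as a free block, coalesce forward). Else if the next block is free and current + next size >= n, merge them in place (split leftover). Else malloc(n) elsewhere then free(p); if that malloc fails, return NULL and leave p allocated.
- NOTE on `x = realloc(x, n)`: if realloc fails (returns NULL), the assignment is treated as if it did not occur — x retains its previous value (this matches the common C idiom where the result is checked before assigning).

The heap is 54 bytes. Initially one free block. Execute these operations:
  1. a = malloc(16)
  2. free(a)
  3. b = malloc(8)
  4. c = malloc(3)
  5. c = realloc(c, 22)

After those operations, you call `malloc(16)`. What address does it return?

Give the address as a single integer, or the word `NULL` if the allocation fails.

Op 1: a = malloc(16) -> a = 0; heap: [0-15 ALLOC][16-53 FREE]
Op 2: free(a) -> (freed a); heap: [0-53 FREE]
Op 3: b = malloc(8) -> b = 0; heap: [0-7 ALLOC][8-53 FREE]
Op 4: c = malloc(3) -> c = 8; heap: [0-7 ALLOC][8-10 ALLOC][11-53 FREE]
Op 5: c = realloc(c, 22) -> c = 8; heap: [0-7 ALLOC][8-29 ALLOC][30-53 FREE]
malloc(16): first-fit scan over [0-7 ALLOC][8-29 ALLOC][30-53 FREE] -> 30

Answer: 30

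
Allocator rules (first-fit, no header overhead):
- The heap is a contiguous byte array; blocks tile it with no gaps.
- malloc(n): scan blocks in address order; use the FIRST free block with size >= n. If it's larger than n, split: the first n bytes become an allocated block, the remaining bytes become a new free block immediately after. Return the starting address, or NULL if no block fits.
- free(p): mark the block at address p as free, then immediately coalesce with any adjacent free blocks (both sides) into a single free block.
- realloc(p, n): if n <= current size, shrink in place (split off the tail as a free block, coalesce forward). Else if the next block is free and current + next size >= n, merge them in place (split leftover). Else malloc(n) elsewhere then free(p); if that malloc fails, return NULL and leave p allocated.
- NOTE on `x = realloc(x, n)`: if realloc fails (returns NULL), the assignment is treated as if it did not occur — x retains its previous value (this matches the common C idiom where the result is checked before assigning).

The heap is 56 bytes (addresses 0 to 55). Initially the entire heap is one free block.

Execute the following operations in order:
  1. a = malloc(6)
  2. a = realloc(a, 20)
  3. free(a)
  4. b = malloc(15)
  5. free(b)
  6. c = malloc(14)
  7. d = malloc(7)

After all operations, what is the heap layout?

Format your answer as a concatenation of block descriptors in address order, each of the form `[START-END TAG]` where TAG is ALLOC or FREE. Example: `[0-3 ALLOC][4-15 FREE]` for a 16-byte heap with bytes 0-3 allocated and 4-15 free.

Op 1: a = malloc(6) -> a = 0; heap: [0-5 ALLOC][6-55 FREE]
Op 2: a = realloc(a, 20) -> a = 0; heap: [0-19 ALLOC][20-55 FREE]
Op 3: free(a) -> (freed a); heap: [0-55 FREE]
Op 4: b = malloc(15) -> b = 0; heap: [0-14 ALLOC][15-55 FREE]
Op 5: free(b) -> (freed b); heap: [0-55 FREE]
Op 6: c = malloc(14) -> c = 0; heap: [0-13 ALLOC][14-55 FREE]
Op 7: d = malloc(7) -> d = 14; heap: [0-13 ALLOC][14-20 ALLOC][21-55 FREE]

Answer: [0-13 ALLOC][14-20 ALLOC][21-55 FREE]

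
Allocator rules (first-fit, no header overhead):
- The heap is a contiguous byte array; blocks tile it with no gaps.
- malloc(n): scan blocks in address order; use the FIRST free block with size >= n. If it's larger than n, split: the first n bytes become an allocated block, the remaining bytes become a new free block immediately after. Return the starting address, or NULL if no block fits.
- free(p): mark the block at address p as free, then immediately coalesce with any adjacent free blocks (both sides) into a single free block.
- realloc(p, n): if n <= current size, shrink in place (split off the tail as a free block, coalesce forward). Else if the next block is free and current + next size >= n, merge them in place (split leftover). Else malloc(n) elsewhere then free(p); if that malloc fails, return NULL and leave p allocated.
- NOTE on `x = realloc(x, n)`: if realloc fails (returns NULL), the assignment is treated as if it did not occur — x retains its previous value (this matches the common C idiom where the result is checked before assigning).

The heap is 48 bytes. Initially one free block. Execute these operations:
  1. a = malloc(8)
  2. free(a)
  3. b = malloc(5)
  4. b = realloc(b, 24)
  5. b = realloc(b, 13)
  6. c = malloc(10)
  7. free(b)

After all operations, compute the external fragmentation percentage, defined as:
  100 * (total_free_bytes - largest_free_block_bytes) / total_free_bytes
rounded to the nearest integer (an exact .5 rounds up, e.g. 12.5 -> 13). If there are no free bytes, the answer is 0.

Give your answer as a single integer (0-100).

Op 1: a = malloc(8) -> a = 0; heap: [0-7 ALLOC][8-47 FREE]
Op 2: free(a) -> (freed a); heap: [0-47 FREE]
Op 3: b = malloc(5) -> b = 0; heap: [0-4 ALLOC][5-47 FREE]
Op 4: b = realloc(b, 24) -> b = 0; heap: [0-23 ALLOC][24-47 FREE]
Op 5: b = realloc(b, 13) -> b = 0; heap: [0-12 ALLOC][13-47 FREE]
Op 6: c = malloc(10) -> c = 13; heap: [0-12 ALLOC][13-22 ALLOC][23-47 FREE]
Op 7: free(b) -> (freed b); heap: [0-12 FREE][13-22 ALLOC][23-47 FREE]
Free blocks: [13 25] total_free=38 largest=25 -> 100*(38-25)/38 = 1300/38 ≈ 34.211 -> rounds to 34

Answer: 34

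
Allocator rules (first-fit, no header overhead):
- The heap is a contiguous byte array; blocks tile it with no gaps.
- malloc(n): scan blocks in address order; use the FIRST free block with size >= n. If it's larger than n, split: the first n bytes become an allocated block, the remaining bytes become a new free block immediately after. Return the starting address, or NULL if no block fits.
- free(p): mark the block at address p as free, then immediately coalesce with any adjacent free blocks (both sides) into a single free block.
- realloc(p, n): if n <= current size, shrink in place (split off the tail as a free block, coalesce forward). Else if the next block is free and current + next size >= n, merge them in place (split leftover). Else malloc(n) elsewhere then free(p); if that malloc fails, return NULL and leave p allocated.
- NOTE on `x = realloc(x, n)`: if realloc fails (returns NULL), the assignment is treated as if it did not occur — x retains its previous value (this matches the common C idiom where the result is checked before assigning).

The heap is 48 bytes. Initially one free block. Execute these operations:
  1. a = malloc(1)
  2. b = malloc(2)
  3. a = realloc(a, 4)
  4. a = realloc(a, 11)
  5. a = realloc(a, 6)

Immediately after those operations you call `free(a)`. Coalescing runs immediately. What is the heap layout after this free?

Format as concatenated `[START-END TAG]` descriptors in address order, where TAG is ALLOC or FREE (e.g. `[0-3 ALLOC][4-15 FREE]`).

Answer: [0-0 FREE][1-2 ALLOC][3-47 FREE]

Derivation:
Op 1: a = malloc(1) -> a = 0; heap: [0-0 ALLOC][1-47 FREE]
Op 2: b = malloc(2) -> b = 1; heap: [0-0 ALLOC][1-2 ALLOC][3-47 FREE]
Op 3: a = realloc(a, 4) -> a = 3; heap: [0-0 FREE][1-2 ALLOC][3-6 ALLOC][7-47 FREE]
Op 4: a = realloc(a, 11) -> a = 3; heap: [0-0 FREE][1-2 ALLOC][3-13 ALLOC][14-47 FREE]
Op 5: a = realloc(a, 6) -> a = 3; heap: [0-0 FREE][1-2 ALLOC][3-8 ALLOC][9-47 FREE]
free(a): a = 3 -> block [3-8 ALLOC]; mark free, coalesce with adjacent free neighbors -> [0-0 FREE][1-2 ALLOC][3-47 FREE]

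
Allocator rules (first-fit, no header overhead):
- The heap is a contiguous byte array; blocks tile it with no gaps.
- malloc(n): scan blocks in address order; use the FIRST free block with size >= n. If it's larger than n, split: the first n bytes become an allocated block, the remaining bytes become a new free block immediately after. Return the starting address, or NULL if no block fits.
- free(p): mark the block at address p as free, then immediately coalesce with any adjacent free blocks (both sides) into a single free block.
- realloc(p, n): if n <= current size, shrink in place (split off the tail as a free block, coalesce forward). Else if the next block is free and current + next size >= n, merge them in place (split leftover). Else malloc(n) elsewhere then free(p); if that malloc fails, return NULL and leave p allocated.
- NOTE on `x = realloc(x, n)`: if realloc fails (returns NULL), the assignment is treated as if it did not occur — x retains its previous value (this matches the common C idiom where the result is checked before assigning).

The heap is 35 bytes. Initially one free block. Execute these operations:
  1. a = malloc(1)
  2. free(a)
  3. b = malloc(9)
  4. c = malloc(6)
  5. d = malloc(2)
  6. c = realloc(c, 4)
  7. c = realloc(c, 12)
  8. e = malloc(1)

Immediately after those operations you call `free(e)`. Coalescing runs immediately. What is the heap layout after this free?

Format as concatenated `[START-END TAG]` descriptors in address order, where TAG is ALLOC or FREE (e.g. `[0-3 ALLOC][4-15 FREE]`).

Answer: [0-8 ALLOC][9-14 FREE][15-16 ALLOC][17-28 ALLOC][29-34 FREE]

Derivation:
Op 1: a = malloc(1) -> a = 0; heap: [0-0 ALLOC][1-34 FREE]
Op 2: free(a) -> (freed a); heap: [0-34 FREE]
Op 3: b = malloc(9) -> b = 0; heap: [0-8 ALLOC][9-34 FREE]
Op 4: c = malloc(6) -> c = 9; heap: [0-8 ALLOC][9-14 ALLOC][15-34 FREE]
Op 5: d = malloc(2) -> d = 15; heap: [0-8 ALLOC][9-14 ALLOC][15-16 ALLOC][17-34 FREE]
Op 6: c = realloc(c, 4) -> c = 9; heap: [0-8 ALLOC][9-12 ALLOC][13-14 FREE][15-16 ALLOC][17-34 FREE]
Op 7: c = realloc(c, 12) -> c = 17; heap: [0-8 ALLOC][9-14 FREE][15-16 ALLOC][17-28 ALLOC][29-34 FREE]
Op 8: e = malloc(1) -> e = 9; heap: [0-8 ALLOC][9-9 ALLOC][10-14 FREE][15-16 ALLOC][17-28 ALLOC][29-34 FREE]
free(e): e = 9 -> block [9-9 ALLOC]; mark free, coalesce with adjacent free neighbors -> [0-8 ALLOC][9-14 FREE][15-16 ALLOC][17-28 ALLOC][29-34 FREE]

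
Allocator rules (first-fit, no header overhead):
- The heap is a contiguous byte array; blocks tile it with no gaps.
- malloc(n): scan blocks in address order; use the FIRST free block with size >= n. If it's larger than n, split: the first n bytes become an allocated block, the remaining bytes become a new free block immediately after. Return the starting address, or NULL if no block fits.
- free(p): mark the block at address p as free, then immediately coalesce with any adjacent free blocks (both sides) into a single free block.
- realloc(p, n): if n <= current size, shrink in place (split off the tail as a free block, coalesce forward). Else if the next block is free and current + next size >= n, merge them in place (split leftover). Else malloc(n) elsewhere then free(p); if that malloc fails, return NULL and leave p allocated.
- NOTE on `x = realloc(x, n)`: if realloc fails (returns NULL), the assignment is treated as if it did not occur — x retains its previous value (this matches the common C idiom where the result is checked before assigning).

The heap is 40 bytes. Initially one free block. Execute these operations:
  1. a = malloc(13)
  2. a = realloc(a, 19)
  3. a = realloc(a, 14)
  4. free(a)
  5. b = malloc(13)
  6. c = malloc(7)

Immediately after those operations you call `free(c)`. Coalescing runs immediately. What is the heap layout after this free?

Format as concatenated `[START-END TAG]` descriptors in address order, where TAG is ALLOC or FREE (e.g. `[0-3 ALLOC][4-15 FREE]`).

Answer: [0-12 ALLOC][13-39 FREE]

Derivation:
Op 1: a = malloc(13) -> a = 0; heap: [0-12 ALLOC][13-39 FREE]
Op 2: a = realloc(a, 19) -> a = 0; heap: [0-18 ALLOC][19-39 FREE]
Op 3: a = realloc(a, 14) -> a = 0; heap: [0-13 ALLOC][14-39 FREE]
Op 4: free(a) -> (freed a); heap: [0-39 FREE]
Op 5: b = malloc(13) -> b = 0; heap: [0-12 ALLOC][13-39 FREE]
Op 6: c = malloc(7) -> c = 13; heap: [0-12 ALLOC][13-19 ALLOC][20-39 FREE]
free(c): c = 13 -> block [13-19 ALLOC]; mark free, coalesce with adjacent free neighbors -> [0-12 ALLOC][13-39 FREE]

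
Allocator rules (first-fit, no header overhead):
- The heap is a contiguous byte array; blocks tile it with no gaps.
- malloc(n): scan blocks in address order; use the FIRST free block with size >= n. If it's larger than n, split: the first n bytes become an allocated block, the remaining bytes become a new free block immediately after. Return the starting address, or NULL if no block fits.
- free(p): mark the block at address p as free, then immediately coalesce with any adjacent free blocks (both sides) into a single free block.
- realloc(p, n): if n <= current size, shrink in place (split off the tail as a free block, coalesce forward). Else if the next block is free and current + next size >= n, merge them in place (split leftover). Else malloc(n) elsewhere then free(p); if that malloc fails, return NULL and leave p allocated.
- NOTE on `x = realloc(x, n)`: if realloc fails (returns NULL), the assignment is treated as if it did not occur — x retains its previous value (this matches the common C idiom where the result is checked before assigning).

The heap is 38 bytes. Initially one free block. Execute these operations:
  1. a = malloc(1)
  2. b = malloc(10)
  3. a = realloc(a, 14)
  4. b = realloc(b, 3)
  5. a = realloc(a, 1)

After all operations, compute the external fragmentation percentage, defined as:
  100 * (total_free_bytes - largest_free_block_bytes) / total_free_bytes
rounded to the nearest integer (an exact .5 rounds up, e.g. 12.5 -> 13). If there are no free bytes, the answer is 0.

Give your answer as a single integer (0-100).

Op 1: a = malloc(1) -> a = 0; heap: [0-0 ALLOC][1-37 FREE]
Op 2: b = malloc(10) -> b = 1; heap: [0-0 ALLOC][1-10 ALLOC][11-37 FREE]
Op 3: a = realloc(a, 14) -> a = 11; heap: [0-0 FREE][1-10 ALLOC][11-24 ALLOC][25-37 FREE]
Op 4: b = realloc(b, 3) -> b = 1; heap: [0-0 FREE][1-3 ALLOC][4-10 FREE][11-24 ALLOC][25-37 FREE]
Op 5: a = realloc(a, 1) -> a = 11; heap: [0-0 FREE][1-3 ALLOC][4-10 FREE][11-11 ALLOC][12-37 FREE]
Free blocks: [1 7 26] total_free=34 largest=26 -> 100*(34-26)/34 = 800/34 ≈ 23.529 -> rounds to 24

Answer: 24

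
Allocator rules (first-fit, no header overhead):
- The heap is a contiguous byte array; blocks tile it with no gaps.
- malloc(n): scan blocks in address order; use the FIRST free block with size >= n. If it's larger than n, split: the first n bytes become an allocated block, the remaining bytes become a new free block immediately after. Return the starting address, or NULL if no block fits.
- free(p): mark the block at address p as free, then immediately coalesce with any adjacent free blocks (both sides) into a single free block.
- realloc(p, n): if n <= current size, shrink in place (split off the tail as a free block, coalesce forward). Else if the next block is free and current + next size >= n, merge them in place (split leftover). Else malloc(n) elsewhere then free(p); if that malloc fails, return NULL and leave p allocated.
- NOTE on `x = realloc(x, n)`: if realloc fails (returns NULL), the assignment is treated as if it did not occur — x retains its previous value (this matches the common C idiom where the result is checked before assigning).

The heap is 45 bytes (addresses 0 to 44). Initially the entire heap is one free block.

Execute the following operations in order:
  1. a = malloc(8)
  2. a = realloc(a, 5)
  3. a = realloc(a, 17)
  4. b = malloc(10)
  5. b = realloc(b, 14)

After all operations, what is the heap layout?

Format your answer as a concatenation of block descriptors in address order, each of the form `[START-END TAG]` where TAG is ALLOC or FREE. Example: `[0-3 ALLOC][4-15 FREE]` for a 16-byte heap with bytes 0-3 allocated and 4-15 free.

Op 1: a = malloc(8) -> a = 0; heap: [0-7 ALLOC][8-44 FREE]
Op 2: a = realloc(a, 5) -> a = 0; heap: [0-4 ALLOC][5-44 FREE]
Op 3: a = realloc(a, 17) -> a = 0; heap: [0-16 ALLOC][17-44 FREE]
Op 4: b = malloc(10) -> b = 17; heap: [0-16 ALLOC][17-26 ALLOC][27-44 FREE]
Op 5: b = realloc(b, 14) -> b = 17; heap: [0-16 ALLOC][17-30 ALLOC][31-44 FREE]

Answer: [0-16 ALLOC][17-30 ALLOC][31-44 FREE]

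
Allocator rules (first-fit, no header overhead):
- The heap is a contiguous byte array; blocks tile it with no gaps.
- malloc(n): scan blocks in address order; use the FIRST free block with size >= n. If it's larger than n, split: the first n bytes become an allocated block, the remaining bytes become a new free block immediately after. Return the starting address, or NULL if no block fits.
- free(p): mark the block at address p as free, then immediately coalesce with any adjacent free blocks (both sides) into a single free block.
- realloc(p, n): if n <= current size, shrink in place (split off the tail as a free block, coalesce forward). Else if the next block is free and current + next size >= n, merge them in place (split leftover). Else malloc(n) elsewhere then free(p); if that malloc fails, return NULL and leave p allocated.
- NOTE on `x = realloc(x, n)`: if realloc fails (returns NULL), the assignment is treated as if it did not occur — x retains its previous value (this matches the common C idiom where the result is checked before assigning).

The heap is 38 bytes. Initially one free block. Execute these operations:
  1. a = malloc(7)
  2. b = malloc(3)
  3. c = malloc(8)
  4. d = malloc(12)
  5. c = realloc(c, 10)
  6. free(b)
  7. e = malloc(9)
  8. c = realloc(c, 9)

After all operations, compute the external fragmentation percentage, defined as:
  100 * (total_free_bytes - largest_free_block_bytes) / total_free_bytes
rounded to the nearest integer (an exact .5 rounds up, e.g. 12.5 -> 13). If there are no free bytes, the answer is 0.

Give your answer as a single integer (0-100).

Answer: 27

Derivation:
Op 1: a = malloc(7) -> a = 0; heap: [0-6 ALLOC][7-37 FREE]
Op 2: b = malloc(3) -> b = 7; heap: [0-6 ALLOC][7-9 ALLOC][10-37 FREE]
Op 3: c = malloc(8) -> c = 10; heap: [0-6 ALLOC][7-9 ALLOC][10-17 ALLOC][18-37 FREE]
Op 4: d = malloc(12) -> d = 18; heap: [0-6 ALLOC][7-9 ALLOC][10-17 ALLOC][18-29 ALLOC][30-37 FREE]
Op 5: c = realloc(c, 10) -> NULL (c unchanged); heap: [0-6 ALLOC][7-9 ALLOC][10-17 ALLOC][18-29 ALLOC][30-37 FREE]
Op 6: free(b) -> (freed b); heap: [0-6 ALLOC][7-9 FREE][10-17 ALLOC][18-29 ALLOC][30-37 FREE]
Op 7: e = malloc(9) -> e = NULL; heap: [0-6 ALLOC][7-9 FREE][10-17 ALLOC][18-29 ALLOC][30-37 FREE]
Op 8: c = realloc(c, 9) -> NULL (c unchanged); heap: [0-6 ALLOC][7-9 FREE][10-17 ALLOC][18-29 ALLOC][30-37 FREE]
Free blocks: [3 8] total_free=11 largest=8 -> 100*(11-8)/11 = 300/11 ≈ 27.273 -> rounds to 27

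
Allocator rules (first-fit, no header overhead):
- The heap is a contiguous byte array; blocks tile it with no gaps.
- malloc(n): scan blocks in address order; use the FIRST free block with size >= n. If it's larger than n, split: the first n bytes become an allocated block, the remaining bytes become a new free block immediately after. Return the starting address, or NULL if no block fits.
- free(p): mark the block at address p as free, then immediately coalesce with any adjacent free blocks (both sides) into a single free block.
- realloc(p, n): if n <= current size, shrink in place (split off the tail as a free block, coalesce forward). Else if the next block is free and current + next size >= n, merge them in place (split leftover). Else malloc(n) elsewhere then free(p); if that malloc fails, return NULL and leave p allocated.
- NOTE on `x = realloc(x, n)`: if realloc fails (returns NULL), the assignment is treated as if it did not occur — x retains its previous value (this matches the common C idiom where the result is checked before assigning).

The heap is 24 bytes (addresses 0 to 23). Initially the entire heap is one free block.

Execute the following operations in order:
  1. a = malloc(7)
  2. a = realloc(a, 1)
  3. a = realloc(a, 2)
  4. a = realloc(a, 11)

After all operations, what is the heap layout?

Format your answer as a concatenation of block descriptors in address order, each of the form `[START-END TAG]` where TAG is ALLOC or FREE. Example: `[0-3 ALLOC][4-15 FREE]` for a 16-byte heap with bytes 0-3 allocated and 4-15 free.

Answer: [0-10 ALLOC][11-23 FREE]

Derivation:
Op 1: a = malloc(7) -> a = 0; heap: [0-6 ALLOC][7-23 FREE]
Op 2: a = realloc(a, 1) -> a = 0; heap: [0-0 ALLOC][1-23 FREE]
Op 3: a = realloc(a, 2) -> a = 0; heap: [0-1 ALLOC][2-23 FREE]
Op 4: a = realloc(a, 11) -> a = 0; heap: [0-10 ALLOC][11-23 FREE]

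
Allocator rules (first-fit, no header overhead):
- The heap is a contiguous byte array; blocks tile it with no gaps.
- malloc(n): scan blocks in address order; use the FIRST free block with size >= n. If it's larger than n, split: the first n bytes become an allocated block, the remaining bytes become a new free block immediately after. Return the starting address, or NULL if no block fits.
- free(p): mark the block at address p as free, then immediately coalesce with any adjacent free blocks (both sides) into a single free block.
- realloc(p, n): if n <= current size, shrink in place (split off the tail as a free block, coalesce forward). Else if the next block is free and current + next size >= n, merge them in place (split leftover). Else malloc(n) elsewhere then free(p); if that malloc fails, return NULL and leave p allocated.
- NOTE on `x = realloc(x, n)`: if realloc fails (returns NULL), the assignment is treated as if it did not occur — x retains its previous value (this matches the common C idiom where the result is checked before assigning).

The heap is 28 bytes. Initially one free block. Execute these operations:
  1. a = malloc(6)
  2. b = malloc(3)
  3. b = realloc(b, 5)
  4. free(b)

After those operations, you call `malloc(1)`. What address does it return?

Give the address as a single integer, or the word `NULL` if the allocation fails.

Answer: 6

Derivation:
Op 1: a = malloc(6) -> a = 0; heap: [0-5 ALLOC][6-27 FREE]
Op 2: b = malloc(3) -> b = 6; heap: [0-5 ALLOC][6-8 ALLOC][9-27 FREE]
Op 3: b = realloc(b, 5) -> b = 6; heap: [0-5 ALLOC][6-10 ALLOC][11-27 FREE]
Op 4: free(b) -> (freed b); heap: [0-5 ALLOC][6-27 FREE]
malloc(1): first-fit scan over [0-5 ALLOC][6-27 FREE] -> 6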